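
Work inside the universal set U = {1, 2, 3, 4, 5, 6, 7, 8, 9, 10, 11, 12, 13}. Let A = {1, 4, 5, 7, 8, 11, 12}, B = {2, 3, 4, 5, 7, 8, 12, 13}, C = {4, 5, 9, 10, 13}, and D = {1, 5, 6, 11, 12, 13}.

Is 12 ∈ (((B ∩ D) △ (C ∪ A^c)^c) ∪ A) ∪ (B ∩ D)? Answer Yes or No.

Yes

12 ∈ B and 12 ∈ D, so 12 ∈ B ∩ D
12 ∈ A, so 12 ∉ A^c
12 ∉ C and 12 ∉ A^c, so 12 ∉ C ∪ A^c
12 ∈ (C ∪ A^c)^c since 12 ∉ (C ∪ A^c)
12 ∈ (B ∩ D) and 12 ∈ (C ∪ A^c)^c, so 12 ∉ (B ∩ D) △ (C ∪ A^c)^c
12 ∉ ((B ∩ D) △ (C ∪ A^c)^c) and 12 ∈ A, so 12 ∈ ((B ∩ D) △ (C ∪ A^c)^c) ∪ A
12 ∈ B and 12 ∈ D, so 12 ∈ B ∩ D
12 ∈ (((B ∩ D) △ (C ∪ A^c)^c) ∪ A) and 12 ∈ (B ∩ D), so 12 ∈ (((B ∩ D) △ (C ∪ A^c)^c) ∪ A) ∪ (B ∩ D)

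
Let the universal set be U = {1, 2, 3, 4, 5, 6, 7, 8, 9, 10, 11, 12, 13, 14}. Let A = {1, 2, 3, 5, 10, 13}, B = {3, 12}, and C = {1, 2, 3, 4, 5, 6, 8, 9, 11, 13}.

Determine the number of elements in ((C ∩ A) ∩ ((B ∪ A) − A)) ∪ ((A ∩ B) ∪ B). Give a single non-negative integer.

C ∩ A = {1, 2, 3, 5, 13}
B ∪ A = {1, 2, 3, 5, 10, 12, 13}
(B ∪ A) − A = {12}
(C ∩ A) ∩ ((B ∪ A) − A) = {}
A ∩ B = {3}
(A ∩ B) ∪ B = {3, 12}
((C ∩ A) ∩ ((B ∪ A) − A)) ∪ ((A ∩ B) ∪ B) = {3, 12}
|((C ∩ A) ∩ ((B ∪ A) − A)) ∪ ((A ∩ B) ∪ B)| = 2

2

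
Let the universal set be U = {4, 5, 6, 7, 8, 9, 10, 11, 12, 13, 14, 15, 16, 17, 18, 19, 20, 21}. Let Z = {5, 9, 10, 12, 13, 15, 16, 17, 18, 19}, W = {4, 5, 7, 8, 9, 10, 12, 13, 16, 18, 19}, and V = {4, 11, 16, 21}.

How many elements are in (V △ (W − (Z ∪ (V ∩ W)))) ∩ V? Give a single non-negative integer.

V ∩ W = {4, 16}
Z ∪ (V ∩ W) = {4, 5, 9, 10, 12, 13, 15, 16, 17, 18, 19}
W − (Z ∪ (V ∩ W)) = {7, 8}
V △ (W − (Z ∪ (V ∩ W))) = {4, 7, 8, 11, 16, 21}
(V △ (W − (Z ∪ (V ∩ W)))) ∩ V = {4, 11, 16, 21}
|(V △ (W − (Z ∪ (V ∩ W)))) ∩ V| = 4

4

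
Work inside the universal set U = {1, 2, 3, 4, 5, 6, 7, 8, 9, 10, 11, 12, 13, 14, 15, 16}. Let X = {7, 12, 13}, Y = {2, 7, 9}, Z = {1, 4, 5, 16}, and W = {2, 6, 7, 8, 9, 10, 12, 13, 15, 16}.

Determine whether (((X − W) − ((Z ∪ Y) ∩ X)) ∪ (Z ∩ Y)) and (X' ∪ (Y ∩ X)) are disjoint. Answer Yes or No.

Yes

X − W = {}
Z ∪ Y = {1, 2, 4, 5, 7, 9, 16}
(Z ∪ Y) ∩ X = {7}
(X − W) − ((Z ∪ Y) ∩ X) = {}
Z ∩ Y = {}
((X − W) − ((Z ∪ Y) ∩ X)) ∪ (Z ∩ Y) = {}
X' = {1, 2, 3, 4, 5, 6, 8, 9, 10, 11, 14, 15, 16}
Y ∩ X = {7}
X' ∪ (Y ∩ X) = {1, 2, 3, 4, 5, 6, 7, 8, 9, 10, 11, 14, 15, 16}
{} and {1, 2, 3, 4, 5, 6, 7, 8, 9, 10, 11, 14, 15, 16} share no elements.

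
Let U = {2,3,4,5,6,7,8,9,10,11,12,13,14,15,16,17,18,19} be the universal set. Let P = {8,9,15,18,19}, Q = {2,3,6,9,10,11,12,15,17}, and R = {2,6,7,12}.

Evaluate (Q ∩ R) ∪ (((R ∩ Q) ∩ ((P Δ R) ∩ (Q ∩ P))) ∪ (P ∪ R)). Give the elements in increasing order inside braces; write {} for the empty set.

{2,6,7,8,9,12,15,18,19}

Q ∩ R = {2,6,12}
R ∩ Q = {2,6,12}
P Δ R = {2,6,7,8,9,12,15,18,19}
Q ∩ P = {9,15}
(P Δ R) ∩ (Q ∩ P) = {9,15}
(R ∩ Q) ∩ ((P Δ R) ∩ (Q ∩ P)) = {}
P ∪ R = {2,6,7,8,9,12,15,18,19}
((R ∩ Q) ∩ ((P Δ R) ∩ (Q ∩ P))) ∪ (P ∪ R) = {2,6,7,8,9,12,15,18,19}
(Q ∩ R) ∪ (((R ∩ Q) ∩ ((P Δ R) ∩ (Q ∩ P))) ∪ (P ∪ R)) = {2,6,7,8,9,12,15,18,19}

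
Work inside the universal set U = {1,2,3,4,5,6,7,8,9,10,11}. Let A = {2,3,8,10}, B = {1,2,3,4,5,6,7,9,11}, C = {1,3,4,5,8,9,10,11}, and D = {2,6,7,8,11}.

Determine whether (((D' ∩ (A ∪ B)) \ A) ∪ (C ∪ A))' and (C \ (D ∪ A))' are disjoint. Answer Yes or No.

No

D' = {1,3,4,5,9,10}
A ∪ B = {1,2,3,4,5,6,7,8,9,10,11}
D' ∩ (A ∪ B) = {1,3,4,5,9,10}
(D' ∩ (A ∪ B)) \ A = {1,4,5,9}
C ∪ A = {1,2,3,4,5,8,9,10,11}
((D' ∩ (A ∪ B)) \ A) ∪ (C ∪ A) = {1,2,3,4,5,8,9,10,11}
(((D' ∩ (A ∪ B)) \ A) ∪ (C ∪ A))' = {6,7}
D ∪ A = {2,3,6,7,8,10,11}
C \ (D ∪ A) = {1,4,5,9}
(C \ (D ∪ A))' = {2,3,6,7,8,10,11}
6 lies in both, so they are not disjoint.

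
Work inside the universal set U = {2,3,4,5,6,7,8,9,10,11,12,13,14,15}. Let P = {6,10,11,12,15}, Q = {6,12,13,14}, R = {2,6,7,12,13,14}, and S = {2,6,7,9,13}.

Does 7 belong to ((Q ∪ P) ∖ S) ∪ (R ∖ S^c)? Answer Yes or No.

Yes

7 ∉ Q and 7 ∉ P, so 7 ∉ Q ∪ P
7 ∉ (Q ∪ P) and 7 ∈ S, so 7 ∉ (Q ∪ P) ∖ S
7 ∈ S, so 7 ∉ S^c
7 ∈ R and 7 ∉ S^c, so 7 ∈ R ∖ S^c
7 ∉ ((Q ∪ P) ∖ S) and 7 ∈ (R ∖ S^c), so 7 ∈ ((Q ∪ P) ∖ S) ∪ (R ∖ S^c)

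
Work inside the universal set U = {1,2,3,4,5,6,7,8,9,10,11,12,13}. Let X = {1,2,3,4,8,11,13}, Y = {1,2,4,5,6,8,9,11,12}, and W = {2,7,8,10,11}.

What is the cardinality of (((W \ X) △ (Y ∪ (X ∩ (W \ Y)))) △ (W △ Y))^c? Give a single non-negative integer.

10

W \ X = {7,10}
W \ Y = {7,10}
X ∩ (W \ Y) = {}
Y ∪ (X ∩ (W \ Y)) = {1,2,4,5,6,8,9,11,12}
(W \ X) △ (Y ∪ (X ∩ (W \ Y))) = {1,2,4,5,6,7,8,9,10,11,12}
W △ Y = {1,4,5,6,7,9,10,12}
((W \ X) △ (Y ∪ (X ∩ (W \ Y)))) △ (W △ Y) = {2,8,11}
(((W \ X) △ (Y ∪ (X ∩ (W \ Y)))) △ (W △ Y))^c = {1,3,4,5,6,7,9,10,12,13}
|(((W \ X) △ (Y ∪ (X ∩ (W \ Y)))) △ (W △ Y))^c| = 10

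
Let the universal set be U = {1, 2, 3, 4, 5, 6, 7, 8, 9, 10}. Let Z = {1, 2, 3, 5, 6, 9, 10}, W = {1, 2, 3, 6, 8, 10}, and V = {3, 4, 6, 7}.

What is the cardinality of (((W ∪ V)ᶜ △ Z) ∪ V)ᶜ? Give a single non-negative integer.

3

W ∪ V = {1, 2, 3, 4, 6, 7, 8, 10}
(W ∪ V)ᶜ = {5, 9}
(W ∪ V)ᶜ △ Z = {1, 2, 3, 6, 10}
((W ∪ V)ᶜ △ Z) ∪ V = {1, 2, 3, 4, 6, 7, 10}
(((W ∪ V)ᶜ △ Z) ∪ V)ᶜ = {5, 8, 9}
|(((W ∪ V)ᶜ △ Z) ∪ V)ᶜ| = 3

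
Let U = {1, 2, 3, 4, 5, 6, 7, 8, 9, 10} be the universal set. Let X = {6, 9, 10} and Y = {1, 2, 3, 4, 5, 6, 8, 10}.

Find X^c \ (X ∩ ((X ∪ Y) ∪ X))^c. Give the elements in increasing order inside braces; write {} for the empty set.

X^c = {1, 2, 3, 4, 5, 7, 8}
X ∪ Y = {1, 2, 3, 4, 5, 6, 8, 9, 10}
(X ∪ Y) ∪ X = {1, 2, 3, 4, 5, 6, 8, 9, 10}
X ∩ ((X ∪ Y) ∪ X) = {6, 9, 10}
(X ∩ ((X ∪ Y) ∪ X))^c = {1, 2, 3, 4, 5, 7, 8}
X^c \ (X ∩ ((X ∪ Y) ∪ X))^c = {}

{}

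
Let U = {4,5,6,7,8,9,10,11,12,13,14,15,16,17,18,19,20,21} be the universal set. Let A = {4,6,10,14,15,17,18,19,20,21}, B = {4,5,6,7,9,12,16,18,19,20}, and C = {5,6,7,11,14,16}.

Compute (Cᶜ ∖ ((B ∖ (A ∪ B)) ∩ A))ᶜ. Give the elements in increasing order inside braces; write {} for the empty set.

{5,6,7,11,14,16}

Cᶜ = {4,8,9,10,12,13,15,17,18,19,20,21}
A ∪ B = {4,5,6,7,9,10,12,14,15,16,17,18,19,20,21}
B ∖ (A ∪ B) = {}
(B ∖ (A ∪ B)) ∩ A = {}
Cᶜ ∖ ((B ∖ (A ∪ B)) ∩ A) = {4,8,9,10,12,13,15,17,18,19,20,21}
(Cᶜ ∖ ((B ∖ (A ∪ B)) ∩ A))ᶜ = {5,6,7,11,14,16}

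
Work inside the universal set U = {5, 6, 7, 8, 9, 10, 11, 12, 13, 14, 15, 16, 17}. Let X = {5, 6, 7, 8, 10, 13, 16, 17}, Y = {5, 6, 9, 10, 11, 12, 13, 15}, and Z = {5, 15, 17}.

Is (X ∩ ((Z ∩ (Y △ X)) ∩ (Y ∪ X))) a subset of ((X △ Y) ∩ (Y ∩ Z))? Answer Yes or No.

Y △ X = {7, 8, 9, 11, 12, 15, 16, 17}
Z ∩ (Y △ X) = {15, 17}
Y ∪ X = {5, 6, 7, 8, 9, 10, 11, 12, 13, 15, 16, 17}
(Z ∩ (Y △ X)) ∩ (Y ∪ X) = {15, 17}
X ∩ ((Z ∩ (Y △ X)) ∩ (Y ∪ X)) = {17}
X △ Y = {7, 8, 9, 11, 12, 15, 16, 17}
Y ∩ Z = {5, 15}
(X △ Y) ∩ (Y ∩ Z) = {15}
17 ∈ X ∩ ((Z ∩ (Y △ X)) ∩ (Y ∪ X)) but 17 ∉ (X △ Y) ∩ (Y ∩ Z), so the inclusion fails.

No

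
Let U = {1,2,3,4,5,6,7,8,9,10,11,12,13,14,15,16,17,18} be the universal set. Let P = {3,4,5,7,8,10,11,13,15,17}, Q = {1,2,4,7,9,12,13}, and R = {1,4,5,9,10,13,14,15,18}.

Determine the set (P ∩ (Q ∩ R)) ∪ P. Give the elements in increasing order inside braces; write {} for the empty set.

{3,4,5,7,8,10,11,13,15,17}

Q ∩ R = {1,4,9,13}
P ∩ (Q ∩ R) = {4,13}
(P ∩ (Q ∩ R)) ∪ P = {3,4,5,7,8,10,11,13,15,17}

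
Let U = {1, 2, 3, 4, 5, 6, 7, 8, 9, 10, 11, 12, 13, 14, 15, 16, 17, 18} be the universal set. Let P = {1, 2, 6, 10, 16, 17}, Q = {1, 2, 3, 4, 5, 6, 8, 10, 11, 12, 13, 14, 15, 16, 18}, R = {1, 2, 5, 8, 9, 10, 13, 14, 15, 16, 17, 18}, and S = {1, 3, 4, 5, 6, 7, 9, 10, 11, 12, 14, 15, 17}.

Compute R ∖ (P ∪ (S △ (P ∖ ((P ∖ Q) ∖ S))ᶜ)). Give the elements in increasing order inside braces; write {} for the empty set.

P ∖ Q = {17}
(P ∖ Q) ∖ S = {}
P ∖ ((P ∖ Q) ∖ S) = {1, 2, 6, 10, 16, 17}
(P ∖ ((P ∖ Q) ∖ S))ᶜ = {3, 4, 5, 7, 8, 9, 11, 12, 13, 14, 15, 18}
S △ (P ∖ ((P ∖ Q) ∖ S))ᶜ = {1, 6, 8, 10, 13, 17, 18}
P ∪ (S △ (P ∖ ((P ∖ Q) ∖ S))ᶜ) = {1, 2, 6, 8, 10, 13, 16, 17, 18}
R ∖ (P ∪ (S △ (P ∖ ((P ∖ Q) ∖ S))ᶜ)) = {5, 9, 14, 15}

{5, 9, 14, 15}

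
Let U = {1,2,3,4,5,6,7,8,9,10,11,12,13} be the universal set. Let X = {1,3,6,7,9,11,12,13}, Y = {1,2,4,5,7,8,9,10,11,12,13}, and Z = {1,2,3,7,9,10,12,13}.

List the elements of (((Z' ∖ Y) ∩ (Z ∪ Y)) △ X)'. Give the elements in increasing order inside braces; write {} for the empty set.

{2,4,5,8,10}

Z' = {4,5,6,8,11}
Z' ∖ Y = {6}
Z ∪ Y = {1,2,3,4,5,7,8,9,10,11,12,13}
(Z' ∖ Y) ∩ (Z ∪ Y) = {}
((Z' ∖ Y) ∩ (Z ∪ Y)) △ X = {1,3,6,7,9,11,12,13}
(((Z' ∖ Y) ∩ (Z ∪ Y)) △ X)' = {2,4,5,8,10}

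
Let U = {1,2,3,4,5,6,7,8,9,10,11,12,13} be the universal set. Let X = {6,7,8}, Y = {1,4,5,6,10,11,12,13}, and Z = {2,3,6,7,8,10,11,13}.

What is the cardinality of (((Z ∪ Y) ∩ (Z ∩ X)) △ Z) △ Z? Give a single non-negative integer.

Z ∪ Y = {1,2,3,4,5,6,7,8,10,11,12,13}
Z ∩ X = {6,7,8}
(Z ∪ Y) ∩ (Z ∩ X) = {6,7,8}
((Z ∪ Y) ∩ (Z ∩ X)) △ Z = {2,3,10,11,13}
(((Z ∪ Y) ∩ (Z ∩ X)) △ Z) △ Z = {6,7,8}
|(((Z ∪ Y) ∩ (Z ∩ X)) △ Z) △ Z| = 3

3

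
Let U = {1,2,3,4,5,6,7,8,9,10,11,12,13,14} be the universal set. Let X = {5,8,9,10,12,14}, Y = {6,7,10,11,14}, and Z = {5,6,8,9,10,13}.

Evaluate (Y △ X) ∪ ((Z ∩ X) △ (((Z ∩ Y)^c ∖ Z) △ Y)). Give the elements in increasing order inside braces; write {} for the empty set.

{1,2,3,4,5,6,7,8,9,11,12}

Y △ X = {5,6,7,8,9,11,12}
Z ∩ X = {5,8,9,10}
Z ∩ Y = {6,10}
(Z ∩ Y)^c = {1,2,3,4,5,7,8,9,11,12,13,14}
(Z ∩ Y)^c ∖ Z = {1,2,3,4,7,11,12,14}
((Z ∩ Y)^c ∖ Z) △ Y = {1,2,3,4,6,10,12}
(Z ∩ X) △ (((Z ∩ Y)^c ∖ Z) △ Y) = {1,2,3,4,5,6,8,9,12}
(Y △ X) ∪ ((Z ∩ X) △ (((Z ∩ Y)^c ∖ Z) △ Y)) = {1,2,3,4,5,6,7,8,9,11,12}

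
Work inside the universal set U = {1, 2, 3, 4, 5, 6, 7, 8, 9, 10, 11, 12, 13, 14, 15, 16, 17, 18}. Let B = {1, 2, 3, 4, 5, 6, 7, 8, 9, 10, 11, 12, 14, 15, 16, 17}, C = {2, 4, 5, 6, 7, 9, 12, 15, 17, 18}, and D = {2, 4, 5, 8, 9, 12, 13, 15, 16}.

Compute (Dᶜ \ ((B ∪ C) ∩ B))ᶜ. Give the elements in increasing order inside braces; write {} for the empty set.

Dᶜ = {1, 3, 6, 7, 10, 11, 14, 17, 18}
B ∪ C = {1, 2, 3, 4, 5, 6, 7, 8, 9, 10, 11, 12, 14, 15, 16, 17, 18}
(B ∪ C) ∩ B = {1, 2, 3, 4, 5, 6, 7, 8, 9, 10, 11, 12, 14, 15, 16, 17}
Dᶜ \ ((B ∪ C) ∩ B) = {18}
(Dᶜ \ ((B ∪ C) ∩ B))ᶜ = {1, 2, 3, 4, 5, 6, 7, 8, 9, 10, 11, 12, 13, 14, 15, 16, 17}

{1, 2, 3, 4, 5, 6, 7, 8, 9, 10, 11, 12, 13, 14, 15, 16, 17}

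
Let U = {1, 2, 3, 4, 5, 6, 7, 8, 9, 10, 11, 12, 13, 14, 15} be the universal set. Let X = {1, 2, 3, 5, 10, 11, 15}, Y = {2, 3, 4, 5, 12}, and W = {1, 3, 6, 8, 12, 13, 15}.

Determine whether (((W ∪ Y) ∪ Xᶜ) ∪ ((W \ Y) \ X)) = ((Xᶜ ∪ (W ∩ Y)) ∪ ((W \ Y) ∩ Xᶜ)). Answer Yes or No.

No

W ∪ Y = {1, 2, 3, 4, 5, 6, 8, 12, 13, 15}
Xᶜ = {4, 6, 7, 8, 9, 12, 13, 14}
(W ∪ Y) ∪ Xᶜ = {1, 2, 3, 4, 5, 6, 7, 8, 9, 12, 13, 14, 15}
W \ Y = {1, 6, 8, 13, 15}
(W \ Y) \ X = {6, 8, 13}
((W ∪ Y) ∪ Xᶜ) ∪ ((W \ Y) \ X) = {1, 2, 3, 4, 5, 6, 7, 8, 9, 12, 13, 14, 15}
W ∩ Y = {3, 12}
Xᶜ ∪ (W ∩ Y) = {3, 4, 6, 7, 8, 9, 12, 13, 14}
(W \ Y) ∩ Xᶜ = {6, 8, 13}
(Xᶜ ∪ (W ∩ Y)) ∪ ((W \ Y) ∩ Xᶜ) = {3, 4, 6, 7, 8, 9, 12, 13, 14}
1 ∈ ((W ∪ Y) ∪ Xᶜ) ∪ ((W \ Y) \ X) but 1 ∉ (Xᶜ ∪ (W ∩ Y)) ∪ ((W \ Y) ∩ Xᶜ), so they differ.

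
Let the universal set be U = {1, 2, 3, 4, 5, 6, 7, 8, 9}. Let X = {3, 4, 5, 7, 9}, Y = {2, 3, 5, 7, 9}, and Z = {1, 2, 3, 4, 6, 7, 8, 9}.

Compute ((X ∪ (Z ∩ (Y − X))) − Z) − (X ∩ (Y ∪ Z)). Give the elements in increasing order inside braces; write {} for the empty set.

{}

Y − X = {2}
Z ∩ (Y − X) = {2}
X ∪ (Z ∩ (Y − X)) = {2, 3, 4, 5, 7, 9}
(X ∪ (Z ∩ (Y − X))) − Z = {5}
Y ∪ Z = {1, 2, 3, 4, 5, 6, 7, 8, 9}
X ∩ (Y ∪ Z) = {3, 4, 5, 7, 9}
((X ∪ (Z ∩ (Y − X))) − Z) − (X ∩ (Y ∪ Z)) = {}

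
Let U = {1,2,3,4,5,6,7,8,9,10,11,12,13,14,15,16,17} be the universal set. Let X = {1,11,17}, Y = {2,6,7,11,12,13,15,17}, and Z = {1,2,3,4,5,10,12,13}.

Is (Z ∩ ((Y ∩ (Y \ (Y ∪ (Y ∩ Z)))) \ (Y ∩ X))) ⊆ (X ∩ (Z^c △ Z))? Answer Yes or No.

Y ∩ Z = {2,12,13}
Y ∪ (Y ∩ Z) = {2,6,7,11,12,13,15,17}
Y \ (Y ∪ (Y ∩ Z)) = {}
Y ∩ (Y \ (Y ∪ (Y ∩ Z))) = {}
Y ∩ X = {11,17}
(Y ∩ (Y \ (Y ∪ (Y ∩ Z)))) \ (Y ∩ X) = {}
Z ∩ ((Y ∩ (Y \ (Y ∪ (Y ∩ Z)))) \ (Y ∩ X)) = {}
Z^c = {6,7,8,9,11,14,15,16,17}
Z^c △ Z = {1,2,3,4,5,6,7,8,9,10,11,12,13,14,15,16,17}
X ∩ (Z^c △ Z) = {1,11,17}
Every element of {} is in {1,11,17}, so Z ∩ ((Y ∩ (Y \ (Y ∪ (Y ∩ Z)))) \ (Y ∩ X)) ⊆ X ∩ (Z^c △ Z).

Yes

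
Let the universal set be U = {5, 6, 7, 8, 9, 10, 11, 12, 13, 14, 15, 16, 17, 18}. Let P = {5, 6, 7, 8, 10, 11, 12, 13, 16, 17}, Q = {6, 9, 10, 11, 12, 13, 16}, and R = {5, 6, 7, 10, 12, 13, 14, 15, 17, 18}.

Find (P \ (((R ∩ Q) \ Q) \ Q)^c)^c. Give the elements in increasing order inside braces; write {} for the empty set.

R ∩ Q = {6, 10, 12, 13}
(R ∩ Q) \ Q = {}
((R ∩ Q) \ Q) \ Q = {}
(((R ∩ Q) \ Q) \ Q)^c = {5, 6, 7, 8, 9, 10, 11, 12, 13, 14, 15, 16, 17, 18}
P \ (((R ∩ Q) \ Q) \ Q)^c = {}
(P \ (((R ∩ Q) \ Q) \ Q)^c)^c = {5, 6, 7, 8, 9, 10, 11, 12, 13, 14, 15, 16, 17, 18}

{5, 6, 7, 8, 9, 10, 11, 12, 13, 14, 15, 16, 17, 18}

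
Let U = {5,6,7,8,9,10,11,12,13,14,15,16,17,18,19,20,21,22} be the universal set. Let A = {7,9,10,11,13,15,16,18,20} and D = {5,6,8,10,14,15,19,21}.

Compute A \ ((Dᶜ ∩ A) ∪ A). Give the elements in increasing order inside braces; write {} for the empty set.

Dᶜ = {7,9,11,12,13,16,17,18,20,22}
Dᶜ ∩ A = {7,9,11,13,16,18,20}
(Dᶜ ∩ A) ∪ A = {7,9,10,11,13,15,16,18,20}
A \ ((Dᶜ ∩ A) ∪ A) = {}

{}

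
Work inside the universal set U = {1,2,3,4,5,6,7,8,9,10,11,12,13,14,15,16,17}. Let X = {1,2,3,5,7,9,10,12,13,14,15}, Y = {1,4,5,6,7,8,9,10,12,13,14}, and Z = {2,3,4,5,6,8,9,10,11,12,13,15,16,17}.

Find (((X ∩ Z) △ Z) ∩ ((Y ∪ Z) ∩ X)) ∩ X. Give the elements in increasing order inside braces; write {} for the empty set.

{}

X ∩ Z = {2,3,5,9,10,12,13,15}
(X ∩ Z) △ Z = {4,6,8,11,16,17}
Y ∪ Z = {1,2,3,4,5,6,7,8,9,10,11,12,13,14,15,16,17}
(Y ∪ Z) ∩ X = {1,2,3,5,7,9,10,12,13,14,15}
((X ∩ Z) △ Z) ∩ ((Y ∪ Z) ∩ X) = {}
(((X ∩ Z) △ Z) ∩ ((Y ∪ Z) ∩ X)) ∩ X = {}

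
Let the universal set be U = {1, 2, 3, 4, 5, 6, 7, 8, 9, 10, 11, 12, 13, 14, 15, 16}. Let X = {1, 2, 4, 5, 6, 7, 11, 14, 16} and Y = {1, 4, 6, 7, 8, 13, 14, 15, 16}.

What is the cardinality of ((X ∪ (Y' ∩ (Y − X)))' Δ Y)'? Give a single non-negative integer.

Y' = {2, 3, 5, 9, 10, 11, 12}
Y − X = {8, 13, 15}
Y' ∩ (Y − X) = {}
X ∪ (Y' ∩ (Y − X)) = {1, 2, 4, 5, 6, 7, 11, 14, 16}
(X ∪ (Y' ∩ (Y − X)))' = {3, 8, 9, 10, 12, 13, 15}
(X ∪ (Y' ∩ (Y − X)))' Δ Y = {1, 3, 4, 6, 7, 9, 10, 12, 14, 16}
((X ∪ (Y' ∩ (Y − X)))' Δ Y)' = {2, 5, 8, 11, 13, 15}
|((X ∪ (Y' ∩ (Y − X)))' Δ Y)'| = 6

6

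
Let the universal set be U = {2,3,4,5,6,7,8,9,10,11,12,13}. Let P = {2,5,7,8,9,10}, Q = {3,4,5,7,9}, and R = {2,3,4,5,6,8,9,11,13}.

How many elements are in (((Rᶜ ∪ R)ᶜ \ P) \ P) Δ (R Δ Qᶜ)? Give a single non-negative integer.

Rᶜ = {7,10,12}
Rᶜ ∪ R = {2,3,4,5,6,7,8,9,10,11,12,13}
(Rᶜ ∪ R)ᶜ = {}
(Rᶜ ∪ R)ᶜ \ P = {}
((Rᶜ ∪ R)ᶜ \ P) \ P = {}
Qᶜ = {2,6,8,10,11,12,13}
R Δ Qᶜ = {3,4,5,9,10,12}
(((Rᶜ ∪ R)ᶜ \ P) \ P) Δ (R Δ Qᶜ) = {3,4,5,9,10,12}
|(((Rᶜ ∪ R)ᶜ \ P) \ P) Δ (R Δ Qᶜ)| = 6

6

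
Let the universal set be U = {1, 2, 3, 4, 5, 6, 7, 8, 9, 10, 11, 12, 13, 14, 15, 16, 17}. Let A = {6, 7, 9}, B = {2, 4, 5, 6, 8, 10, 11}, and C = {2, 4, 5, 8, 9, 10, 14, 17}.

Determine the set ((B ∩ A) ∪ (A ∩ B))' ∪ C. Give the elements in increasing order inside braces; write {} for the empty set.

{1, 2, 3, 4, 5, 7, 8, 9, 10, 11, 12, 13, 14, 15, 16, 17}

B ∩ A = {6}
A ∩ B = {6}
(B ∩ A) ∪ (A ∩ B) = {6}
((B ∩ A) ∪ (A ∩ B))' = {1, 2, 3, 4, 5, 7, 8, 9, 10, 11, 12, 13, 14, 15, 16, 17}
((B ∩ A) ∪ (A ∩ B))' ∪ C = {1, 2, 3, 4, 5, 7, 8, 9, 10, 11, 12, 13, 14, 15, 16, 17}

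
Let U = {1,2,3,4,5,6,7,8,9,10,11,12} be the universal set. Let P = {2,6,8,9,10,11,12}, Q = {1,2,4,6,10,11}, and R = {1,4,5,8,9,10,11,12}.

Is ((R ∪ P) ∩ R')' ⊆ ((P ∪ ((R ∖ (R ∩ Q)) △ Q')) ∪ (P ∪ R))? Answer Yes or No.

R ∪ P = {1,2,4,5,6,8,9,10,11,12}
R' = {2,3,6,7}
(R ∪ P) ∩ R' = {2,6}
((R ∪ P) ∩ R')' = {1,3,4,5,7,8,9,10,11,12}
R ∩ Q = {1,4,10,11}
R ∖ (R ∩ Q) = {5,8,9,12}
Q' = {3,5,7,8,9,12}
(R ∖ (R ∩ Q)) △ Q' = {3,7}
P ∪ ((R ∖ (R ∩ Q)) △ Q') = {2,3,6,7,8,9,10,11,12}
P ∪ R = {1,2,4,5,6,8,9,10,11,12}
(P ∪ ((R ∖ (R ∩ Q)) △ Q')) ∪ (P ∪ R) = {1,2,3,4,5,6,7,8,9,10,11,12}
Every element of {1,3,4,5,7,8,9,10,11,12} is in {1,2,3,4,5,6,7,8,9,10,11,12}, so ((R ∪ P) ∩ R')' ⊆ (P ∪ ((R ∖ (R ∩ Q)) △ Q')) ∪ (P ∪ R).

Yes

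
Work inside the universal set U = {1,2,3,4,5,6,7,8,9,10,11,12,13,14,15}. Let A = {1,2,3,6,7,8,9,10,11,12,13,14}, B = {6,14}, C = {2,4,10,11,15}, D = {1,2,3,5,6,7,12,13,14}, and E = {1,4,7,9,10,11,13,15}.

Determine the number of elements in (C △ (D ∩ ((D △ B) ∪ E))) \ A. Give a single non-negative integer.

D △ B = {1,2,3,5,7,12,13}
(D △ B) ∪ E = {1,2,3,4,5,7,9,10,11,12,13,15}
D ∩ ((D △ B) ∪ E) = {1,2,3,5,7,12,13}
C △ (D ∩ ((D △ B) ∪ E)) = {1,3,4,5,7,10,11,12,13,15}
(C △ (D ∩ ((D △ B) ∪ E))) \ A = {4,5,15}
|(C △ (D ∩ ((D △ B) ∪ E))) \ A| = 3

3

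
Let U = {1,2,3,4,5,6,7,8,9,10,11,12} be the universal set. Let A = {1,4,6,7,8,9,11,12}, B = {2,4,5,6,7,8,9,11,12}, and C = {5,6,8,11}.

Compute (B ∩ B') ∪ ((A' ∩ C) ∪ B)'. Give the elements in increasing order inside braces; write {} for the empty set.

{1,3,10}

B' = {1,3,10}
B ∩ B' = {}
A' = {2,3,5,10}
A' ∩ C = {5}
(A' ∩ C) ∪ B = {2,4,5,6,7,8,9,11,12}
((A' ∩ C) ∪ B)' = {1,3,10}
(B ∩ B') ∪ ((A' ∩ C) ∪ B)' = {1,3,10}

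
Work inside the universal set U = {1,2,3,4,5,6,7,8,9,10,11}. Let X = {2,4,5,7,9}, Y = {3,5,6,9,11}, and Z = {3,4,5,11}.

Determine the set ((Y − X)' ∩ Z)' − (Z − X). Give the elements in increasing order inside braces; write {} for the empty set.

{1,2,6,7,8,9,10}

Y − X = {3,6,11}
(Y − X)' = {1,2,4,5,7,8,9,10}
(Y − X)' ∩ Z = {4,5}
((Y − X)' ∩ Z)' = {1,2,3,6,7,8,9,10,11}
Z − X = {3,11}
((Y − X)' ∩ Z)' − (Z − X) = {1,2,6,7,8,9,10}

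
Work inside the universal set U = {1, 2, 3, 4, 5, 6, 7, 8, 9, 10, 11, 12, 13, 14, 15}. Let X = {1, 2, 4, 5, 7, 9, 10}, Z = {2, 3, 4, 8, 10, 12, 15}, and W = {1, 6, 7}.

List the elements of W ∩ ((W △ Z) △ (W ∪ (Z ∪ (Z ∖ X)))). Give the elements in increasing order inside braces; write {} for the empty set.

{}

W △ Z = {1, 2, 3, 4, 6, 7, 8, 10, 12, 15}
Z ∖ X = {3, 8, 12, 15}
Z ∪ (Z ∖ X) = {2, 3, 4, 8, 10, 12, 15}
W ∪ (Z ∪ (Z ∖ X)) = {1, 2, 3, 4, 6, 7, 8, 10, 12, 15}
(W △ Z) △ (W ∪ (Z ∪ (Z ∖ X))) = {}
W ∩ ((W △ Z) △ (W ∪ (Z ∪ (Z ∖ X)))) = {}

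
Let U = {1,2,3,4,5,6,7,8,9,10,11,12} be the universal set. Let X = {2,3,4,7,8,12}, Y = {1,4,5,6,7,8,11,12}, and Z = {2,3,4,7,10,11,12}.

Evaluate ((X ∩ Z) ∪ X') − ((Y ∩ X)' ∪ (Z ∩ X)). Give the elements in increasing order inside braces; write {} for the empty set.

{}

X ∩ Z = {2,3,4,7,12}
X' = {1,5,6,9,10,11}
(X ∩ Z) ∪ X' = {1,2,3,4,5,6,7,9,10,11,12}
Y ∩ X = {4,7,8,12}
(Y ∩ X)' = {1,2,3,5,6,9,10,11}
Z ∩ X = {2,3,4,7,12}
(Y ∩ X)' ∪ (Z ∩ X) = {1,2,3,4,5,6,7,9,10,11,12}
((X ∩ Z) ∪ X') − ((Y ∩ X)' ∪ (Z ∩ X)) = {}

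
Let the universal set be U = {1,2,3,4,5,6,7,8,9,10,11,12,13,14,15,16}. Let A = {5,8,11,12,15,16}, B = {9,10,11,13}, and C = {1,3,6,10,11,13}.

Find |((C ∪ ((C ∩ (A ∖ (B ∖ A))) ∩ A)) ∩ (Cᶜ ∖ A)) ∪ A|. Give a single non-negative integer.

6

B ∖ A = {9,10,13}
A ∖ (B ∖ A) = {5,8,11,12,15,16}
C ∩ (A ∖ (B ∖ A)) = {11}
(C ∩ (A ∖ (B ∖ A))) ∩ A = {11}
C ∪ ((C ∩ (A ∖ (B ∖ A))) ∩ A) = {1,3,6,10,11,13}
Cᶜ = {2,4,5,7,8,9,12,14,15,16}
Cᶜ ∖ A = {2,4,7,9,14}
(C ∪ ((C ∩ (A ∖ (B ∖ A))) ∩ A)) ∩ (Cᶜ ∖ A) = {}
((C ∪ ((C ∩ (A ∖ (B ∖ A))) ∩ A)) ∩ (Cᶜ ∖ A)) ∪ A = {5,8,11,12,15,16}
|((C ∪ ((C ∩ (A ∖ (B ∖ A))) ∩ A)) ∩ (Cᶜ ∖ A)) ∪ A| = 6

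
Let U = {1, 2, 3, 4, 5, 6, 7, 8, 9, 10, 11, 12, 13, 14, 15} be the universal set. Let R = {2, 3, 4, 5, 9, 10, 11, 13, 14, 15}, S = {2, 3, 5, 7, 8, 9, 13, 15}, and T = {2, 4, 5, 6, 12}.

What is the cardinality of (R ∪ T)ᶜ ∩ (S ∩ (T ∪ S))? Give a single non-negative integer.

2

R ∪ T = {2, 3, 4, 5, 6, 9, 10, 11, 12, 13, 14, 15}
(R ∪ T)ᶜ = {1, 7, 8}
T ∪ S = {2, 3, 4, 5, 6, 7, 8, 9, 12, 13, 15}
S ∩ (T ∪ S) = {2, 3, 5, 7, 8, 9, 13, 15}
(R ∪ T)ᶜ ∩ (S ∩ (T ∪ S)) = {7, 8}
|(R ∪ T)ᶜ ∩ (S ∩ (T ∪ S))| = 2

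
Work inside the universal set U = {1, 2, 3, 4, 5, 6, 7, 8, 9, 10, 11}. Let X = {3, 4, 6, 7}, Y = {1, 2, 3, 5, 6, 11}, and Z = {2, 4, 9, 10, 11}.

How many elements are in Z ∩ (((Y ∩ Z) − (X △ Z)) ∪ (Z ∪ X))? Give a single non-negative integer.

Y ∩ Z = {2, 11}
X △ Z = {2, 3, 6, 7, 9, 10, 11}
(Y ∩ Z) − (X △ Z) = {}
Z ∪ X = {2, 3, 4, 6, 7, 9, 10, 11}
((Y ∩ Z) − (X △ Z)) ∪ (Z ∪ X) = {2, 3, 4, 6, 7, 9, 10, 11}
Z ∩ (((Y ∩ Z) − (X △ Z)) ∪ (Z ∪ X)) = {2, 4, 9, 10, 11}
|Z ∩ (((Y ∩ Z) − (X △ Z)) ∪ (Z ∪ X))| = 5

5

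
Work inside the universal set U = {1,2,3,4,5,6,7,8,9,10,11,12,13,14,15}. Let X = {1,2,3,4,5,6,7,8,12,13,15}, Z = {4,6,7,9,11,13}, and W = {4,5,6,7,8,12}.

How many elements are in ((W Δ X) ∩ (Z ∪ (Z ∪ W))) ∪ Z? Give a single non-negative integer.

6

W Δ X = {1,2,3,13,15}
Z ∪ W = {4,5,6,7,8,9,11,12,13}
Z ∪ (Z ∪ W) = {4,5,6,7,8,9,11,12,13}
(W Δ X) ∩ (Z ∪ (Z ∪ W)) = {13}
((W Δ X) ∩ (Z ∪ (Z ∪ W))) ∪ Z = {4,6,7,9,11,13}
|((W Δ X) ∩ (Z ∪ (Z ∪ W))) ∪ Z| = 6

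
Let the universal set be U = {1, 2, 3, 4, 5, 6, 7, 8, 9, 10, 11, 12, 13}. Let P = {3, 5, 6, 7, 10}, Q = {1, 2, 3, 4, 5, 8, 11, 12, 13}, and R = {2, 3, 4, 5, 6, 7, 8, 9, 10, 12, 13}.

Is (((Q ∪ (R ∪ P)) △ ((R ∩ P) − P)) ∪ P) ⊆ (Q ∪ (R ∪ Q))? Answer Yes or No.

Yes

R ∪ P = {2, 3, 4, 5, 6, 7, 8, 9, 10, 12, 13}
Q ∪ (R ∪ P) = {1, 2, 3, 4, 5, 6, 7, 8, 9, 10, 11, 12, 13}
R ∩ P = {3, 5, 6, 7, 10}
(R ∩ P) − P = {}
(Q ∪ (R ∪ P)) △ ((R ∩ P) − P) = {1, 2, 3, 4, 5, 6, 7, 8, 9, 10, 11, 12, 13}
((Q ∪ (R ∪ P)) △ ((R ∩ P) − P)) ∪ P = {1, 2, 3, 4, 5, 6, 7, 8, 9, 10, 11, 12, 13}
R ∪ Q = {1, 2, 3, 4, 5, 6, 7, 8, 9, 10, 11, 12, 13}
Q ∪ (R ∪ Q) = {1, 2, 3, 4, 5, 6, 7, 8, 9, 10, 11, 12, 13}
Every element of {1, 2, 3, 4, 5, 6, 7, 8, 9, 10, 11, 12, 13} is in {1, 2, 3, 4, 5, 6, 7, 8, 9, 10, 11, 12, 13}, so ((Q ∪ (R ∪ P)) △ ((R ∩ P) − P)) ∪ P ⊆ Q ∪ (R ∪ Q).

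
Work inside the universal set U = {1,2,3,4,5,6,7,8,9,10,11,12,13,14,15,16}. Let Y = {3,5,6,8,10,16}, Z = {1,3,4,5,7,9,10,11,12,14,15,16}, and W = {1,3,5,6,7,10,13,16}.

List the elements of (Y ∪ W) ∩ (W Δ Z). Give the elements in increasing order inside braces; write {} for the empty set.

Y ∪ W = {1,3,5,6,7,8,10,13,16}
W Δ Z = {4,6,9,11,12,13,14,15}
(Y ∪ W) ∩ (W Δ Z) = {6,13}

{6,13}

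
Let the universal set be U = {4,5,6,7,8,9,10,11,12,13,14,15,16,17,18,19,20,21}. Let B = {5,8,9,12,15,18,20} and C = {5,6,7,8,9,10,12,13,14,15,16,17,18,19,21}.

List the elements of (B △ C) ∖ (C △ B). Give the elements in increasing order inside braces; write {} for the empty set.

{}

B △ C = {6,7,10,13,14,16,17,19,20,21}
C △ B = {6,7,10,13,14,16,17,19,20,21}
(B △ C) ∖ (C △ B) = {}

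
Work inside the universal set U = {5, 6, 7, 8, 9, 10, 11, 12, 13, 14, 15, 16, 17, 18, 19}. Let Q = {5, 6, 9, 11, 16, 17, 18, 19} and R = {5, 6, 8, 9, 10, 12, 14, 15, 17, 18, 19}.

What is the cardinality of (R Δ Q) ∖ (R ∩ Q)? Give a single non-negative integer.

R Δ Q = {8, 10, 11, 12, 14, 15, 16}
R ∩ Q = {5, 6, 9, 17, 18, 19}
(R Δ Q) ∖ (R ∩ Q) = {8, 10, 11, 12, 14, 15, 16}
|(R Δ Q) ∖ (R ∩ Q)| = 7

7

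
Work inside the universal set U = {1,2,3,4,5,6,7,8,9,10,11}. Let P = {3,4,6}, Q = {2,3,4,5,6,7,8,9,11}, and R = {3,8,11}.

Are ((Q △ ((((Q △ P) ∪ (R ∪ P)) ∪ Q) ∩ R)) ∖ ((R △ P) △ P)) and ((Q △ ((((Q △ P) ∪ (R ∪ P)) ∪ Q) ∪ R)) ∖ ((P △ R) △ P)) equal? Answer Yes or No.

No

Q △ P = {2,5,7,8,9,11}
R ∪ P = {3,4,6,8,11}
(Q △ P) ∪ (R ∪ P) = {2,3,4,5,6,7,8,9,11}
((Q △ P) ∪ (R ∪ P)) ∪ Q = {2,3,4,5,6,7,8,9,11}
(((Q △ P) ∪ (R ∪ P)) ∪ Q) ∩ R = {3,8,11}
Q △ ((((Q △ P) ∪ (R ∪ P)) ∪ Q) ∩ R) = {2,4,5,6,7,9}
R △ P = {4,6,8,11}
(R △ P) △ P = {3,8,11}
(Q △ ((((Q △ P) ∪ (R ∪ P)) ∪ Q) ∩ R)) ∖ ((R △ P) △ P) = {2,4,5,6,7,9}
(((Q △ P) ∪ (R ∪ P)) ∪ Q) ∪ R = {2,3,4,5,6,7,8,9,11}
Q △ ((((Q △ P) ∪ (R ∪ P)) ∪ Q) ∪ R) = {}
P △ R = {4,6,8,11}
(P △ R) △ P = {3,8,11}
(Q △ ((((Q △ P) ∪ (R ∪ P)) ∪ Q) ∪ R)) ∖ ((P △ R) △ P) = {}
2 ∈ (Q △ ((((Q △ P) ∪ (R ∪ P)) ∪ Q) ∩ R)) ∖ ((R △ P) △ P) but 2 ∉ (Q △ ((((Q △ P) ∪ (R ∪ P)) ∪ Q) ∪ R)) ∖ ((P △ R) △ P), so they differ.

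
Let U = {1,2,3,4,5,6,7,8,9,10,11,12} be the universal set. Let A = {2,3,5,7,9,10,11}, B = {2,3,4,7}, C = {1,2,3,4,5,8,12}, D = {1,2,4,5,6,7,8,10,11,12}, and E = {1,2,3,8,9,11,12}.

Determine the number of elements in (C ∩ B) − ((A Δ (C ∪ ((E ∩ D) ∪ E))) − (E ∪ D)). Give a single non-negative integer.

C ∩ B = {2,3,4}
E ∩ D = {1,2,8,11,12}
(E ∩ D) ∪ E = {1,2,3,8,9,11,12}
C ∪ ((E ∩ D) ∪ E) = {1,2,3,4,5,8,9,11,12}
A Δ (C ∪ ((E ∩ D) ∪ E)) = {1,4,7,8,10,12}
E ∪ D = {1,2,3,4,5,6,7,8,9,10,11,12}
(A Δ (C ∪ ((E ∩ D) ∪ E))) − (E ∪ D) = {}
(C ∩ B) − ((A Δ (C ∪ ((E ∩ D) ∪ E))) − (E ∪ D)) = {2,3,4}
|(C ∩ B) − ((A Δ (C ∪ ((E ∩ D) ∪ E))) − (E ∪ D))| = 3

3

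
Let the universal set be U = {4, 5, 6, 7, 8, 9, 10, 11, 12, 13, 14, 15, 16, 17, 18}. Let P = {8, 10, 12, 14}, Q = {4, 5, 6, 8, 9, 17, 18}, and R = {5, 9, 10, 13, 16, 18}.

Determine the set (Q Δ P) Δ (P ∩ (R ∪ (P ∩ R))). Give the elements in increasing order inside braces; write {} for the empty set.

{4, 5, 6, 9, 12, 14, 17, 18}

Q Δ P = {4, 5, 6, 9, 10, 12, 14, 17, 18}
P ∩ R = {10}
R ∪ (P ∩ R) = {5, 9, 10, 13, 16, 18}
P ∩ (R ∪ (P ∩ R)) = {10}
(Q Δ P) Δ (P ∩ (R ∪ (P ∩ R))) = {4, 5, 6, 9, 12, 14, 17, 18}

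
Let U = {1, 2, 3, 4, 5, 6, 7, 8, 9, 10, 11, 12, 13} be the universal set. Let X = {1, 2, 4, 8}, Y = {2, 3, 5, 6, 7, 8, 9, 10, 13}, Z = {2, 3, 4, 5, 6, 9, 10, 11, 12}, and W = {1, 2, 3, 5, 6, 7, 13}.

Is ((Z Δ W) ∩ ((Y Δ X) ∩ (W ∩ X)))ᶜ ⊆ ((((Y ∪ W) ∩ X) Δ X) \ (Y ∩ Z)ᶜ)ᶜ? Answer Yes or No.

Yes

Z Δ W = {1, 4, 7, 9, 10, 11, 12, 13}
Y Δ X = {1, 3, 4, 5, 6, 7, 9, 10, 13}
W ∩ X = {1, 2}
(Y Δ X) ∩ (W ∩ X) = {1}
(Z Δ W) ∩ ((Y Δ X) ∩ (W ∩ X)) = {1}
((Z Δ W) ∩ ((Y Δ X) ∩ (W ∩ X)))ᶜ = {2, 3, 4, 5, 6, 7, 8, 9, 10, 11, 12, 13}
Y ∪ W = {1, 2, 3, 5, 6, 7, 8, 9, 10, 13}
(Y ∪ W) ∩ X = {1, 2, 8}
((Y ∪ W) ∩ X) Δ X = {4}
Y ∩ Z = {2, 3, 5, 6, 9, 10}
(Y ∩ Z)ᶜ = {1, 4, 7, 8, 11, 12, 13}
(((Y ∪ W) ∩ X) Δ X) \ (Y ∩ Z)ᶜ = {}
((((Y ∪ W) ∩ X) Δ X) \ (Y ∩ Z)ᶜ)ᶜ = {1, 2, 3, 4, 5, 6, 7, 8, 9, 10, 11, 12, 13}
Every element of {2, 3, 4, 5, 6, 7, 8, 9, 10, 11, 12, 13} is in {1, 2, 3, 4, 5, 6, 7, 8, 9, 10, 11, 12, 13}, so ((Z Δ W) ∩ ((Y Δ X) ∩ (W ∩ X)))ᶜ ⊆ ((((Y ∪ W) ∩ X) Δ X) \ (Y ∩ Z)ᶜ)ᶜ.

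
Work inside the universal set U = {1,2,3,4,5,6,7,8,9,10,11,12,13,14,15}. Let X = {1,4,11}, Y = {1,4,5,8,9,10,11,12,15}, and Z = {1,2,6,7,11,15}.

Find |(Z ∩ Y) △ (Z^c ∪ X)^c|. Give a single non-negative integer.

5

Z ∩ Y = {1,11,15}
Z^c = {3,4,5,8,9,10,12,13,14}
Z^c ∪ X = {1,3,4,5,8,9,10,11,12,13,14}
(Z^c ∪ X)^c = {2,6,7,15}
(Z ∩ Y) △ (Z^c ∪ X)^c = {1,2,6,7,11}
|(Z ∩ Y) △ (Z^c ∪ X)^c| = 5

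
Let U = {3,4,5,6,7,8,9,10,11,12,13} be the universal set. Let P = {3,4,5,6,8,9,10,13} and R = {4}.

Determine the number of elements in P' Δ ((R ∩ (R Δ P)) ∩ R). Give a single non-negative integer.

3

P' = {7,11,12}
R Δ P = {3,5,6,8,9,10,13}
R ∩ (R Δ P) = {}
(R ∩ (R Δ P)) ∩ R = {}
P' Δ ((R ∩ (R Δ P)) ∩ R) = {7,11,12}
|P' Δ ((R ∩ (R Δ P)) ∩ R)| = 3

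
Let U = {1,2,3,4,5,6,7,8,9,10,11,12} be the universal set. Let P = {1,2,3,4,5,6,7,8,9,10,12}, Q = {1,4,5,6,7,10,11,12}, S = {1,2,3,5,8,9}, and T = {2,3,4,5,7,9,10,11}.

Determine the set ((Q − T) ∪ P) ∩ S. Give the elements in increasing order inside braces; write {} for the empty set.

Q − T = {1,6,12}
(Q − T) ∪ P = {1,2,3,4,5,6,7,8,9,10,12}
((Q − T) ∪ P) ∩ S = {1,2,3,5,8,9}

{1,2,3,5,8,9}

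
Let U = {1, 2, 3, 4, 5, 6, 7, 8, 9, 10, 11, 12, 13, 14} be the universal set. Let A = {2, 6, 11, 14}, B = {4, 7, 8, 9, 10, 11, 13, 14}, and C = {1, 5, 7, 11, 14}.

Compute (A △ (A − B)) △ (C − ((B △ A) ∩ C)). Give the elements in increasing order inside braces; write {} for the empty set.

A − B = {2, 6}
A △ (A − B) = {11, 14}
B △ A = {2, 4, 6, 7, 8, 9, 10, 13}
(B △ A) ∩ C = {7}
C − ((B △ A) ∩ C) = {1, 5, 11, 14}
(A △ (A − B)) △ (C − ((B △ A) ∩ C)) = {1, 5}

{1, 5}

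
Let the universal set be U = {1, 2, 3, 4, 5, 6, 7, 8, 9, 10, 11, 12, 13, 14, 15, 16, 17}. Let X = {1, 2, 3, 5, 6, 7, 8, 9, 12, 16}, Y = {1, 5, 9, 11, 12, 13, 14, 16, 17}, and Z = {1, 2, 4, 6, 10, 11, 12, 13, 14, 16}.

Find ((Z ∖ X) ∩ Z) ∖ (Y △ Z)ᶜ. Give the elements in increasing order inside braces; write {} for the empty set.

Z ∖ X = {4, 10, 11, 13, 14}
(Z ∖ X) ∩ Z = {4, 10, 11, 13, 14}
Y △ Z = {2, 4, 5, 6, 9, 10, 17}
(Y △ Z)ᶜ = {1, 3, 7, 8, 11, 12, 13, 14, 15, 16}
((Z ∖ X) ∩ Z) ∖ (Y △ Z)ᶜ = {4, 10}

{4, 10}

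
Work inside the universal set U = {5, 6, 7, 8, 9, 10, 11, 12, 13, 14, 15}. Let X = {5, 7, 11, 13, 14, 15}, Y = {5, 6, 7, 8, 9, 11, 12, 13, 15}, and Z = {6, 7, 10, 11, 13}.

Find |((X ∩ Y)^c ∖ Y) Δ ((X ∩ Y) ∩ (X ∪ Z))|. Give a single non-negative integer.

7

X ∩ Y = {5, 7, 11, 13, 15}
(X ∩ Y)^c = {6, 8, 9, 10, 12, 14}
(X ∩ Y)^c ∖ Y = {10, 14}
X ∪ Z = {5, 6, 7, 10, 11, 13, 14, 15}
(X ∩ Y) ∩ (X ∪ Z) = {5, 7, 11, 13, 15}
((X ∩ Y)^c ∖ Y) Δ ((X ∩ Y) ∩ (X ∪ Z)) = {5, 7, 10, 11, 13, 14, 15}
|((X ∩ Y)^c ∖ Y) Δ ((X ∩ Y) ∩ (X ∪ Z))| = 7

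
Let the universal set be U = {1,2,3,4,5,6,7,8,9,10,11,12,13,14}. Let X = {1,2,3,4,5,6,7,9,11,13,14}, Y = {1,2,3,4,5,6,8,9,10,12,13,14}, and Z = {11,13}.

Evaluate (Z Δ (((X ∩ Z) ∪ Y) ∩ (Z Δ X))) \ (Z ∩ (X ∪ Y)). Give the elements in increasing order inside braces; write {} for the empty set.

{1,2,3,4,5,6,9,14}

X ∩ Z = {11,13}
(X ∩ Z) ∪ Y = {1,2,3,4,5,6,8,9,10,11,12,13,14}
Z Δ X = {1,2,3,4,5,6,7,9,14}
((X ∩ Z) ∪ Y) ∩ (Z Δ X) = {1,2,3,4,5,6,9,14}
Z Δ (((X ∩ Z) ∪ Y) ∩ (Z Δ X)) = {1,2,3,4,5,6,9,11,13,14}
X ∪ Y = {1,2,3,4,5,6,7,8,9,10,11,12,13,14}
Z ∩ (X ∪ Y) = {11,13}
(Z Δ (((X ∩ Z) ∪ Y) ∩ (Z Δ X))) \ (Z ∩ (X ∪ Y)) = {1,2,3,4,5,6,9,14}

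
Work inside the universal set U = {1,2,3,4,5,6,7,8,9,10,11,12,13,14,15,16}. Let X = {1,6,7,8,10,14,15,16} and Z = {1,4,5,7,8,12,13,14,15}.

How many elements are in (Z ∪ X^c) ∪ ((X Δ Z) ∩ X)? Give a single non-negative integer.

X^c = {2,3,4,5,9,11,12,13}
Z ∪ X^c = {1,2,3,4,5,7,8,9,11,12,13,14,15}
X Δ Z = {4,5,6,10,12,13,16}
(X Δ Z) ∩ X = {6,10,16}
(Z ∪ X^c) ∪ ((X Δ Z) ∩ X) = {1,2,3,4,5,6,7,8,9,10,11,12,13,14,15,16}
|(Z ∪ X^c) ∪ ((X Δ Z) ∩ X)| = 16

16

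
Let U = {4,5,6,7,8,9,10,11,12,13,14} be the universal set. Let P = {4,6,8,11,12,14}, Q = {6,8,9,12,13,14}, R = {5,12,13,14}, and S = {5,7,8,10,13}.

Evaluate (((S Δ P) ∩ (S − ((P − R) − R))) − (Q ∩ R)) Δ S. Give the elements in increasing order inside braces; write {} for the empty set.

S Δ P = {4,5,6,7,10,11,12,13,14}
P − R = {4,6,8,11}
(P − R) − R = {4,6,8,11}
S − ((P − R) − R) = {5,7,10,13}
(S Δ P) ∩ (S − ((P − R) − R)) = {5,7,10,13}
Q ∩ R = {12,13,14}
((S Δ P) ∩ (S − ((P − R) − R))) − (Q ∩ R) = {5,7,10}
(((S Δ P) ∩ (S − ((P − R) − R))) − (Q ∩ R)) Δ S = {8,13}

{8,13}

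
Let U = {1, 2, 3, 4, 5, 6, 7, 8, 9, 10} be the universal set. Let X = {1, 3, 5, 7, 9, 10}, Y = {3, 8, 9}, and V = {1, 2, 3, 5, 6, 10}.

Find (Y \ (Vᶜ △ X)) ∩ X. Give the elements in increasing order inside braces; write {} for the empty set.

{9}

Vᶜ = {4, 7, 8, 9}
Vᶜ △ X = {1, 3, 4, 5, 8, 10}
Y \ (Vᶜ △ X) = {9}
(Y \ (Vᶜ △ X)) ∩ X = {9}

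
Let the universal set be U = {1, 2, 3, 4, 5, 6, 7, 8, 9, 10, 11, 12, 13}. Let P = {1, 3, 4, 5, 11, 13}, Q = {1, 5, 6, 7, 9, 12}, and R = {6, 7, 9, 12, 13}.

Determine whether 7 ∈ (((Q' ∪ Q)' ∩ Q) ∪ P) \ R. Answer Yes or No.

7 ∈ Q, so 7 ∉ Q'
7 ∉ Q' and 7 ∈ Q, so 7 ∈ Q' ∪ Q
7 ∉ (Q' ∪ Q)' since 7 ∈ (Q' ∪ Q)
7 ∉ (Q' ∪ Q)' and 7 ∈ Q, so 7 ∉ (Q' ∪ Q)' ∩ Q
7 ∉ ((Q' ∪ Q)' ∩ Q) and 7 ∉ P, so 7 ∉ ((Q' ∪ Q)' ∩ Q) ∪ P
7 ∉ (((Q' ∪ Q)' ∩ Q) ∪ P) and 7 ∈ R, so 7 ∉ (((Q' ∪ Q)' ∩ Q) ∪ P) \ R

No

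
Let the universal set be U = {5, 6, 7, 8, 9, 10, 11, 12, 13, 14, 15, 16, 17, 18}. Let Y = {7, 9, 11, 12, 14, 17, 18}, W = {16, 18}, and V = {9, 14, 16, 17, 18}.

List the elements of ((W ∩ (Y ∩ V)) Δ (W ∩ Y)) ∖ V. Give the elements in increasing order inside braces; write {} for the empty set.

Y ∩ V = {9, 14, 17, 18}
W ∩ (Y ∩ V) = {18}
W ∩ Y = {18}
(W ∩ (Y ∩ V)) Δ (W ∩ Y) = {}
((W ∩ (Y ∩ V)) Δ (W ∩ Y)) ∖ V = {}

{}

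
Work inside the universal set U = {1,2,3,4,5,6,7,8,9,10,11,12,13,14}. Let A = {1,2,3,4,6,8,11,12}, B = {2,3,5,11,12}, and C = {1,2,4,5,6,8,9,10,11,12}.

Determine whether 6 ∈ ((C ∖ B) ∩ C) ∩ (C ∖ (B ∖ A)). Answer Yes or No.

6 ∈ C and 6 ∉ B, so 6 ∈ C ∖ B
6 ∈ (C ∖ B) and 6 ∈ C, so 6 ∈ (C ∖ B) ∩ C
6 ∉ B and 6 ∈ A, so 6 ∉ B ∖ A
6 ∈ C and 6 ∉ (B ∖ A), so 6 ∈ C ∖ (B ∖ A)
6 ∈ ((C ∖ B) ∩ C) and 6 ∈ (C ∖ (B ∖ A)), so 6 ∈ ((C ∖ B) ∩ C) ∩ (C ∖ (B ∖ A))

Yes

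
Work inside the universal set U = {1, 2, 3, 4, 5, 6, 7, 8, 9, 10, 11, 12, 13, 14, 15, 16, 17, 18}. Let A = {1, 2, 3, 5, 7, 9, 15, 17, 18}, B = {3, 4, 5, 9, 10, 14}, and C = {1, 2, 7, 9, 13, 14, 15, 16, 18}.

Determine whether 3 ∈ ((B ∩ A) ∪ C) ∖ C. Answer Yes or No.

Yes

3 ∈ B and 3 ∈ A, so 3 ∈ B ∩ A
3 ∈ (B ∩ A) and 3 ∉ C, so 3 ∈ (B ∩ A) ∪ C
3 ∈ ((B ∩ A) ∪ C) and 3 ∉ C, so 3 ∈ ((B ∩ A) ∪ C) ∖ C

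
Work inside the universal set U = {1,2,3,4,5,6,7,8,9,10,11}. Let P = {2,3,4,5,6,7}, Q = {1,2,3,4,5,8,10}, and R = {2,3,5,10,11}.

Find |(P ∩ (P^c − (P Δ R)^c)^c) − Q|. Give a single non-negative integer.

2

P^c = {1,8,9,10,11}
P Δ R = {4,6,7,10,11}
(P Δ R)^c = {1,2,3,5,8,9}
P^c − (P Δ R)^c = {10,11}
(P^c − (P Δ R)^c)^c = {1,2,3,4,5,6,7,8,9}
P ∩ (P^c − (P Δ R)^c)^c = {2,3,4,5,6,7}
(P ∩ (P^c − (P Δ R)^c)^c) − Q = {6,7}
|(P ∩ (P^c − (P Δ R)^c)^c) − Q| = 2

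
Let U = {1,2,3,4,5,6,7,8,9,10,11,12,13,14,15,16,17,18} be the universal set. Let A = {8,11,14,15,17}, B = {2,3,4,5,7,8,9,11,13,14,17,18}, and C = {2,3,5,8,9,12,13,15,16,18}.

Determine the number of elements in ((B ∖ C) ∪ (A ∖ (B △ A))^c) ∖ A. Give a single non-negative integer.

B ∖ C = {4,7,11,14,17}
B △ A = {2,3,4,5,7,9,13,15,18}
A ∖ (B △ A) = {8,11,14,17}
(A ∖ (B △ A))^c = {1,2,3,4,5,6,7,9,10,12,13,15,16,18}
(B ∖ C) ∪ (A ∖ (B △ A))^c = {1,2,3,4,5,6,7,9,10,11,12,13,14,15,16,17,18}
((B ∖ C) ∪ (A ∖ (B △ A))^c) ∖ A = {1,2,3,4,5,6,7,9,10,12,13,16,18}
|((B ∖ C) ∪ (A ∖ (B △ A))^c) ∖ A| = 13

13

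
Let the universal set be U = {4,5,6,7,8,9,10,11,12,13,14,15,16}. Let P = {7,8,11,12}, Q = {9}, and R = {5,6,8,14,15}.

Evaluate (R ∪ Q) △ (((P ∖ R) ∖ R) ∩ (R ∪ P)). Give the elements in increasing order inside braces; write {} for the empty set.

{5,6,7,8,9,11,12,14,15}

R ∪ Q = {5,6,8,9,14,15}
P ∖ R = {7,11,12}
(P ∖ R) ∖ R = {7,11,12}
R ∪ P = {5,6,7,8,11,12,14,15}
((P ∖ R) ∖ R) ∩ (R ∪ P) = {7,11,12}
(R ∪ Q) △ (((P ∖ R) ∖ R) ∩ (R ∪ P)) = {5,6,7,8,9,11,12,14,15}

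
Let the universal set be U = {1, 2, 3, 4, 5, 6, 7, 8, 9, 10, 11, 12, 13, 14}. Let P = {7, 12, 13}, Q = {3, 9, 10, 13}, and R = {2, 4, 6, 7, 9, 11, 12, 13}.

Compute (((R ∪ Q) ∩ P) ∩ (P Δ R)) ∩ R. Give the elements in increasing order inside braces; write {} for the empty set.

{}

R ∪ Q = {2, 3, 4, 6, 7, 9, 10, 11, 12, 13}
(R ∪ Q) ∩ P = {7, 12, 13}
P Δ R = {2, 4, 6, 9, 11}
((R ∪ Q) ∩ P) ∩ (P Δ R) = {}
(((R ∪ Q) ∩ P) ∩ (P Δ R)) ∩ R = {}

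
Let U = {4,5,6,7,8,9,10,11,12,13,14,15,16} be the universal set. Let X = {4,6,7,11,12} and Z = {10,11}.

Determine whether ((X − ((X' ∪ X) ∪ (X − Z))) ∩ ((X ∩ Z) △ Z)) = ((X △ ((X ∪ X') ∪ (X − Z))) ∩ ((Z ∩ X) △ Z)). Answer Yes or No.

No

X' = {5,8,9,10,13,14,15,16}
X' ∪ X = {4,5,6,7,8,9,10,11,12,13,14,15,16}
X − Z = {4,6,7,12}
(X' ∪ X) ∪ (X − Z) = {4,5,6,7,8,9,10,11,12,13,14,15,16}
X − ((X' ∪ X) ∪ (X − Z)) = {}
X ∩ Z = {11}
(X ∩ Z) △ Z = {10}
(X − ((X' ∪ X) ∪ (X − Z))) ∩ ((X ∩ Z) △ Z) = {}
X ∪ X' = {4,5,6,7,8,9,10,11,12,13,14,15,16}
(X ∪ X') ∪ (X − Z) = {4,5,6,7,8,9,10,11,12,13,14,15,16}
X △ ((X ∪ X') ∪ (X − Z)) = {5,8,9,10,13,14,15,16}
Z ∩ X = {11}
(Z ∩ X) △ Z = {10}
(X △ ((X ∪ X') ∪ (X − Z))) ∩ ((Z ∩ X) △ Z) = {10}
10 ∈ (X △ ((X ∪ X') ∪ (X − Z))) ∩ ((Z ∩ X) △ Z) but 10 ∉ (X − ((X' ∪ X) ∪ (X − Z))) ∩ ((X ∩ Z) △ Z), so they differ.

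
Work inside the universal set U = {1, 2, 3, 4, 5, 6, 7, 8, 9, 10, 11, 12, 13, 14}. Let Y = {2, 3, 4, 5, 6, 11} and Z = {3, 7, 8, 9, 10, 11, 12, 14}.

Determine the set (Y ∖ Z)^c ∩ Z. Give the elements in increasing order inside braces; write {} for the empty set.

Y ∖ Z = {2, 4, 5, 6}
(Y ∖ Z)^c = {1, 3, 7, 8, 9, 10, 11, 12, 13, 14}
(Y ∖ Z)^c ∩ Z = {3, 7, 8, 9, 10, 11, 12, 14}

{3, 7, 8, 9, 10, 11, 12, 14}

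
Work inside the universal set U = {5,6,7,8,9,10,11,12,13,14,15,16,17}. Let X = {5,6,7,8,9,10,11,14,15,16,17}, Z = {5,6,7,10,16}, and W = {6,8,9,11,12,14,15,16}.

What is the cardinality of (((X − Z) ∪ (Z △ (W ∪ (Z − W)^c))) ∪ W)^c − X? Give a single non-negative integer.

0

X − Z = {8,9,11,14,15,17}
Z − W = {5,7,10}
(Z − W)^c = {6,8,9,11,12,13,14,15,16,17}
W ∪ (Z − W)^c = {6,8,9,11,12,13,14,15,16,17}
Z △ (W ∪ (Z − W)^c) = {5,7,8,9,10,11,12,13,14,15,17}
(X − Z) ∪ (Z △ (W ∪ (Z − W)^c)) = {5,7,8,9,10,11,12,13,14,15,17}
((X − Z) ∪ (Z △ (W ∪ (Z − W)^c))) ∪ W = {5,6,7,8,9,10,11,12,13,14,15,16,17}
(((X − Z) ∪ (Z △ (W ∪ (Z − W)^c))) ∪ W)^c = {}
(((X − Z) ∪ (Z △ (W ∪ (Z − W)^c))) ∪ W)^c − X = {}
|(((X − Z) ∪ (Z △ (W ∪ (Z − W)^c))) ∪ W)^c − X| = 0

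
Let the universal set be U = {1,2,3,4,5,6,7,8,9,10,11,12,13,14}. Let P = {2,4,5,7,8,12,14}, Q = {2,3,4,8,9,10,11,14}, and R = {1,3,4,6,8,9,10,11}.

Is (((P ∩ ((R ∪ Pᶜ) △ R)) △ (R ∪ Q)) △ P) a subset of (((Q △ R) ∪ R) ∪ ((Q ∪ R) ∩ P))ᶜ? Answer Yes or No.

No

Pᶜ = {1,3,6,9,10,11,13}
R ∪ Pᶜ = {1,3,4,6,8,9,10,11,13}
(R ∪ Pᶜ) △ R = {13}
P ∩ ((R ∪ Pᶜ) △ R) = {}
R ∪ Q = {1,2,3,4,6,8,9,10,11,14}
(P ∩ ((R ∪ Pᶜ) △ R)) △ (R ∪ Q) = {1,2,3,4,6,8,9,10,11,14}
((P ∩ ((R ∪ Pᶜ) △ R)) △ (R ∪ Q)) △ P = {1,3,5,6,7,9,10,11,12}
Q △ R = {1,2,6,14}
(Q △ R) ∪ R = {1,2,3,4,6,8,9,10,11,14}
Q ∪ R = {1,2,3,4,6,8,9,10,11,14}
(Q ∪ R) ∩ P = {2,4,8,14}
((Q △ R) ∪ R) ∪ ((Q ∪ R) ∩ P) = {1,2,3,4,6,8,9,10,11,14}
(((Q △ R) ∪ R) ∪ ((Q ∪ R) ∩ P))ᶜ = {5,7,12,13}
1 ∈ ((P ∩ ((R ∪ Pᶜ) △ R)) △ (R ∪ Q)) △ P but 1 ∉ (((Q △ R) ∪ R) ∪ ((Q ∪ R) ∩ P))ᶜ, so the inclusion fails.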